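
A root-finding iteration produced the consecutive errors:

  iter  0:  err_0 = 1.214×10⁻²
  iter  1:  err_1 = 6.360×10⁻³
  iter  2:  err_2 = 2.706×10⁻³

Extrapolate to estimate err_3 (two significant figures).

First estimate the order: p ≈ ln(err_2/err_1) / ln(err_1/err_0) = ln(2.706×10⁻³/6.360×10⁻³)/ln(6.360×10⁻³/1.214×10⁻²) = ln(0.425472)/ln(0.523888) ≈ 1.3219.
Then err_3 ≈ err_2·(err_2/err_1)^p = 2.706×10⁻³·(0.425472)^1.3219 = 2.706×10⁻³·0.32315 ≈ 0.0008744.

8.7e-4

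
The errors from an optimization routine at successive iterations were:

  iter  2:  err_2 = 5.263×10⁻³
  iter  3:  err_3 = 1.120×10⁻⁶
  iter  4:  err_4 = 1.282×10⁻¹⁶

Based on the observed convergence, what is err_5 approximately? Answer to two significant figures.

1.6e-43

First estimate the order: p ≈ ln(err_4/err_3) / ln(err_3/err_2) = ln(1.282×10⁻¹⁶/1.120×10⁻⁶)/ln(1.120×10⁻⁶/5.263×10⁻³) = ln(1.14464e-10)/ln(0.000212806) ≈ 2.7073.
Then err_5 ≈ err_4·(err_4/err_3)^p = 1.282×10⁻¹⁶·(1.14464e-10)^2.7073 = 1.282×10⁻¹⁶·1.21852e-27 ≈ 1.562e-43.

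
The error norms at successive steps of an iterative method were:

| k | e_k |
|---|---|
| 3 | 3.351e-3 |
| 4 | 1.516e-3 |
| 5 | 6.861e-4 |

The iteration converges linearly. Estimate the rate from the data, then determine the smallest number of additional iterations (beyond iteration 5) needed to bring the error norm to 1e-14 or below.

Rate ρ ≈ e_5/e_4 = 6.861e-4/1.516e-3 = 0.4526.
After j more steps, e_{5+j} ≈ 6.861e-4·ρ^j; need ρ^j ≤ 1e-14/6.861e-4 = 1.45751e-11.
j ≥ ln(1.45751e-11)/ln(0.4526) = -24.9517/-0.79275 = 31.475.
So 32 more iterations are needed.

32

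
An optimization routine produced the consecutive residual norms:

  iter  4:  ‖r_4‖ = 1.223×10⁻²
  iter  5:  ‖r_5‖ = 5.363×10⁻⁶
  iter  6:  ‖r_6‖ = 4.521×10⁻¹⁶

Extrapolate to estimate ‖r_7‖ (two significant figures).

2.7e-46

First estimate the order: p ≈ ln(‖r_6‖/‖r_5‖) / ln(‖r_5‖/‖r_4‖) = ln(4.521×10⁻¹⁶/5.363×10⁻⁶)/ln(5.363×10⁻⁶/1.223×10⁻²) = ln(8.42998e-11)/ln(0.000438512) ≈ 3.0000.
Then ‖r_7‖ ≈ ‖r_6‖·(‖r_6‖/‖r_5‖)^p = 4.521×10⁻¹⁶·(8.42998e-11)^3.0000 = 4.521×10⁻¹⁶·5.99073e-31 ≈ 2.708e-46.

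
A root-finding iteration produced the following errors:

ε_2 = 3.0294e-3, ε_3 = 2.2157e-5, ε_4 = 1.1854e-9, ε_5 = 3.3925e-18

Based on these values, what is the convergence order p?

2

Consecutive ratios: ε_5/ε_4 = 3.3925e-18/1.1854e-9 = 2.8619e-09, ε_4/ε_3 = 1.1854e-9/2.2157e-5 = 5.35e-05.
p ≈ ln(2.8619e-09)/ln(5.35e-05) = -19.6718/-9.8358 ≈ 2.00.
So the convergence is quadratic (order 2).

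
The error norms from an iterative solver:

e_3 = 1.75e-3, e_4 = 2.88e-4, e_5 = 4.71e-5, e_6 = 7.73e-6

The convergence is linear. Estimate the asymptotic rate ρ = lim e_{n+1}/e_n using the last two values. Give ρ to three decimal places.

ρ ≈ e_6/e_5 = 7.73e-6/4.71e-5 = 0.16412

0.164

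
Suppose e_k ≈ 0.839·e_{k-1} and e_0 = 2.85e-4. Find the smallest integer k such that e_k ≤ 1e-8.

After k steps, e_k ≈ 2.85e-4·0.839^k.
Need 0.839^k ≤ 1e-8/2.85e-4 = 3.50877e-05.
k ≥ ln(3.50877e-05)/ln(0.839) = -10.2577/-0.17554 = 58.435.
Smallest integer k = 59.

59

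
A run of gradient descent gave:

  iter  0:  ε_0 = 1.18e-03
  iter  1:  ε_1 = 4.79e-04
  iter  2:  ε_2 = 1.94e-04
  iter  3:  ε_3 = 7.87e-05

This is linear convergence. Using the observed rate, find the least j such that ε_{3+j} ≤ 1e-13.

Rate ρ ≈ ε_3/ε_2 = 7.87e-05/1.94e-04 = 0.4057.
After j more steps, ε_{3+j} ≈ 7.87e-05·ρ^j; need ρ^j ≤ 1e-13/7.87e-05 = 1.27065e-09.
j ≥ ln(1.27065e-09)/ln(0.4057) = -20.4837/-0.90214 = 22.706.
So 23 more iterations are needed.

23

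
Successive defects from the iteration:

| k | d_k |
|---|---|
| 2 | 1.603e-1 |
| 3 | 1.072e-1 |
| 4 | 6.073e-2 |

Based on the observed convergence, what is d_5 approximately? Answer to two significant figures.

First estimate the order: p ≈ ln(d_4/d_3) / ln(d_3/d_2) = ln(6.073e-2/1.072e-1)/ln(1.072e-1/1.603e-1) = ln(0.566511)/ln(0.668746) ≈ 1.4123.
Then d_5 ≈ d_4·(d_4/d_3)^p = 6.073e-2·(0.566511)^1.4123 = 6.073e-2·0.448184 ≈ 0.02722.

2.7e-2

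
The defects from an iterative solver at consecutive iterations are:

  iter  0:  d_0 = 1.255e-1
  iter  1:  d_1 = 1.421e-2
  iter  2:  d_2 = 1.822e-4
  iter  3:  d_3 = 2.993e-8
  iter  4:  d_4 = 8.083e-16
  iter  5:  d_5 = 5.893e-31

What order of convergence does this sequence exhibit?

2

Consecutive ratios: d_5/d_4 = 5.893e-31/8.083e-16 = 7.29061e-16, d_4/d_3 = 8.083e-16/2.993e-8 = 2.70063e-08.
p ≈ ln(7.29061e-16)/ln(2.70063e-08) = -34.8548/-17.4272 ≈ 2.00.
So the convergence is quadratic (order 2).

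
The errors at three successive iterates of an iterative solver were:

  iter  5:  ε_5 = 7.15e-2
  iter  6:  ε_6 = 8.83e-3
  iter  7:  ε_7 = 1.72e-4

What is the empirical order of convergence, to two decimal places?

p ≈ ln(ε_7/ε_6) / ln(ε_6/ε_5)
  = ln(1.72e-4/8.83e-3) / ln(8.83e-3/7.15e-2)
  = ln(0.019479) / ln(0.123497)
  = -3.93842 / -2.09154 ≈ 1.88302

1.88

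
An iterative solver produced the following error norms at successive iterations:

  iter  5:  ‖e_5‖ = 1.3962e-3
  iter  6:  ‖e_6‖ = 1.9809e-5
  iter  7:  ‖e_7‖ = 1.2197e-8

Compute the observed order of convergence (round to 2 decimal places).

p ≈ ln(‖e_7‖/‖e_6‖) / ln(‖e_6‖/‖e_5‖)
  = ln(1.2197e-8/1.9809e-5) / ln(1.9809e-5/1.3962e-3)
  = ln(0.00061573) / ln(0.0141878)
  = -7.39270 / -4.25537 ≈ 1.73726

1.74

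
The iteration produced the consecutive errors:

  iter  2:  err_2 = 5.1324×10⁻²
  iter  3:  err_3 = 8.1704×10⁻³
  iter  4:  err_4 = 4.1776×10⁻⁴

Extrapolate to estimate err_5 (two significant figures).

First estimate the order: p ≈ ln(err_4/err_3) / ln(err_3/err_2) = ln(4.1776×10⁻⁴/8.1704×10⁻³)/ln(8.1704×10⁻³/5.1324×10⁻²) = ln(0.0511309)/ln(0.159193) ≈ 1.6180.
Then err_5 ≈ err_4·(err_4/err_3)^p = 4.1776×10⁻⁴·(0.0511309)^1.6180 = 4.1776×10⁻⁴·0.00814048 ≈ 3.401e-06.

3.4e-6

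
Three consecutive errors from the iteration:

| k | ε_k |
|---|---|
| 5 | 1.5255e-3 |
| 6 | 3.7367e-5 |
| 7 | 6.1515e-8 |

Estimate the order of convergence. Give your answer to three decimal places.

p ≈ ln(ε_7/ε_6) / ln(ε_6/ε_5)
  = ln(6.1515e-8/3.7367e-5) / ln(3.7367e-5/1.5255e-3)
  = ln(0.00164624) / ln(0.0244949)
  = -6.409261 / -3.709290 ≈ 1.727894

1.728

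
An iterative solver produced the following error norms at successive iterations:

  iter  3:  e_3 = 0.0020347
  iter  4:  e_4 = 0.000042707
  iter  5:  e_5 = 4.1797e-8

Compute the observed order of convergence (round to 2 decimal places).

1.79

p ≈ ln(e_5/e_4) / ln(e_4/e_3)
  = ln(4.1797e-8/0.000042707) / ln(0.000042707/0.0020347)
  = ln(0.000978692) / ln(0.0209893)
  = -6.92929 / -3.86374 ≈ 1.79342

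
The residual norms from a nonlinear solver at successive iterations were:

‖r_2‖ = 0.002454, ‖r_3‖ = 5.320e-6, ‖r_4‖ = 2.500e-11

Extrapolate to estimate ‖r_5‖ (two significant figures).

5.5e-22

First estimate the order: p ≈ ln(‖r_4‖/‖r_3‖) / ln(‖r_3‖/‖r_2‖) = ln(2.500e-11/5.320e-6)/ln(5.320e-6/0.002454) = ln(4.69925e-06)/ln(0.00216789) ≈ 2.0000.
Then ‖r_5‖ ≈ ‖r_4‖·(‖r_4‖/‖r_3‖)^p = 2.500e-11·(4.69925e-06)^2.0000 = 2.500e-11·2.2083e-11 ≈ 5.521e-22.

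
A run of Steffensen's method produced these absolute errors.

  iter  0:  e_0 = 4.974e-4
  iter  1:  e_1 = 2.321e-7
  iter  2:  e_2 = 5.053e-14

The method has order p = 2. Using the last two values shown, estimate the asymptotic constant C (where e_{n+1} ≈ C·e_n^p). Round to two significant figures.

C ≈ e_2 / e_1^2
  = 5.053e-14 / (2.321e-7)^2
  = 5.053e-14 / 5.38704e-14 ≈ 0.93799

0.94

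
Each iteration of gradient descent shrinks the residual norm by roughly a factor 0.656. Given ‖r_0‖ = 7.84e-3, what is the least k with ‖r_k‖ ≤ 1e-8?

33

After k steps, ‖r_k‖ ≈ 7.84e-3·0.656^k.
Need 0.656^k ≤ 1e-8/7.84e-3 = 1.27551e-06.
k ≥ ln(1.27551e-06)/ln(0.656) = -13.5722/-0.42159 = 32.193.
Smallest integer k = 33.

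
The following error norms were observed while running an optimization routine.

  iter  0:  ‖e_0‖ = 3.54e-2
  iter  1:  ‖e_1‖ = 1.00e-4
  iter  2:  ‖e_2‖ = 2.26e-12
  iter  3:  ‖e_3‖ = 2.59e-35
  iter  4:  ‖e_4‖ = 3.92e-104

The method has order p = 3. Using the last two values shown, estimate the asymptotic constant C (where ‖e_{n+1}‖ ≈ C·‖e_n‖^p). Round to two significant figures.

C ≈ ‖e_4‖ / ‖e_3‖^3
  = 3.92e-104 / (2.59e-35)^3
  = 3.92e-104 / 1.7374e-104 ≈ 2.2562

2.3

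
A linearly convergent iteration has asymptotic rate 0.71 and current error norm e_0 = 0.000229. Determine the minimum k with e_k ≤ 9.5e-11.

43

After k steps, e_k ≈ 0.000229·0.71^k.
Need 0.71^k ≤ 9.5e-11/0.000229 = 4.14847e-07.
k ≥ ln(4.14847e-07)/ln(0.71) = -14.6954/-0.34249 = 42.908.
Smallest integer k = 43.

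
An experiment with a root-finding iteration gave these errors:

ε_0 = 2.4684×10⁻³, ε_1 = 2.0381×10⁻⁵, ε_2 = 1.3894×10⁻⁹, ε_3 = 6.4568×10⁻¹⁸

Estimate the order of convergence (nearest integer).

2

Consecutive ratios: ε_3/ε_2 = 6.4568×10⁻¹⁸/1.3894×10⁻⁹ = 4.64719e-09, ε_2/ε_1 = 1.3894×10⁻⁹/2.0381×10⁻⁵ = 6.81713e-05.
p ≈ ln(4.64719e-09)/ln(6.81713e-05) = -19.1870/-9.5935 ≈ 2.00.
So the convergence is quadratic (order 2).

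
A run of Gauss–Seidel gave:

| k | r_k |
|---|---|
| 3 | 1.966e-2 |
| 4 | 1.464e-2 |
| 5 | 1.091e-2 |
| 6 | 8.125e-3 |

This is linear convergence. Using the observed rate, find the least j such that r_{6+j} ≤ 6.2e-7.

33

Rate ρ ≈ r_6/r_5 = 8.125e-3/1.091e-2 = 0.7447.
After j more steps, r_{6+j} ≈ 8.125e-3·ρ^j; need ρ^j ≤ 6.2e-7/8.125e-3 = 7.63077e-05.
j ≥ ln(7.63077e-05)/ln(0.7447) = -9.4807/-0.29477 = 32.163.
So 33 more iterations are needed.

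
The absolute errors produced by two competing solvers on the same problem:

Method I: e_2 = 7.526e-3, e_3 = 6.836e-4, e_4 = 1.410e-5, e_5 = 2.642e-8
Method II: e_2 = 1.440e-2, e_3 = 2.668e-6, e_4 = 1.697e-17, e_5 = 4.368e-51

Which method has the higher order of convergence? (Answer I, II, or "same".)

Method I: p ≈ ln(2.642e-8/1.410e-5)/ln(1.410e-5/6.836e-4) ≈ 1.62.
Method II: p ≈ ln(4.368e-51/1.697e-17)/ln(1.697e-17/2.668e-6) ≈ 3.00.
Method II has the higher order (≈3.0 vs ≈1.6).

II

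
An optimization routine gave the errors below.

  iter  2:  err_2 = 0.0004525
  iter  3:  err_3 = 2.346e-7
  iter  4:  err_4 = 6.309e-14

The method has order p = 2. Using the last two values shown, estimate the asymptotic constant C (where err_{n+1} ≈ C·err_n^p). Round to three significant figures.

C ≈ err_4 / err_3^2
  = 6.309e-14 / (2.346e-7)^2
  = 6.309e-14 / 5.50372e-14 ≈ 1.1463

1.15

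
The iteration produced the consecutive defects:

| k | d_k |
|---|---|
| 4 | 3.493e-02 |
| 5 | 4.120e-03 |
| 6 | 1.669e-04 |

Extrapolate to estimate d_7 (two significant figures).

First estimate the order: p ≈ ln(d_6/d_5) / ln(d_5/d_4) = ln(1.669e-04/4.120e-03)/ln(4.120e-03/3.493e-02) = ln(0.0405097)/ln(0.11795) ≈ 1.5000.
Then d_7 ≈ d_6·(d_6/d_5)^p = 1.669e-04·(0.0405097)^1.5000 = 1.669e-04·0.0081534 ≈ 1.361e-06.

1.4e-6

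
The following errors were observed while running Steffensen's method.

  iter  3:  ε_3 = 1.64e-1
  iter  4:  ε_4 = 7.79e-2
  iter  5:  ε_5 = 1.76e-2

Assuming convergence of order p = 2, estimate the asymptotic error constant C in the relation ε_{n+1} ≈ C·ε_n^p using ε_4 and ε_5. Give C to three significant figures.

C ≈ ε_5 / ε_4^2
  = 1.76e-2 / (7.79e-2)^2
  = 1.76e-2 / 0.00606841 ≈ 2.9003

2.90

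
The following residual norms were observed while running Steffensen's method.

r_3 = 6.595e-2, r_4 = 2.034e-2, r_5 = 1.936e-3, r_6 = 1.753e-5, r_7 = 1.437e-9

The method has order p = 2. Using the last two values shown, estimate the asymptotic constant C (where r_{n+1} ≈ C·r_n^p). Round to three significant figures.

C ≈ r_7 / r_6^2
  = 1.437e-9 / (1.753e-5)^2
  = 1.437e-9 / 3.07301e-10 ≈ 4.6762

4.68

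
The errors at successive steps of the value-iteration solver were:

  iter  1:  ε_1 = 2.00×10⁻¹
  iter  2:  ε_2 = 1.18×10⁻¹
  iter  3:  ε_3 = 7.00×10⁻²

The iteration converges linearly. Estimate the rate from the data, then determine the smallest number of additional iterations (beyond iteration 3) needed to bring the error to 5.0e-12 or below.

45

Rate ρ ≈ ε_3/ε_2 = 7.00×10⁻²/1.18×10⁻¹ = 0.5932.
After j more steps, ε_{3+j} ≈ 7.00×10⁻²·ρ^j; need ρ^j ≤ 5.0e-12/7.00×10⁻² = 7.14286e-11.
j ≥ ln(7.14286e-11)/ln(0.5932) = -23.3623/-0.52222 = 44.737.
So 45 more iterations are needed.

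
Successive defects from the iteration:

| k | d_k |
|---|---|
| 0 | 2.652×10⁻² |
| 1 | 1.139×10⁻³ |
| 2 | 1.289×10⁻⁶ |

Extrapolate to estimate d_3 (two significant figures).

First estimate the order: p ≈ ln(d_2/d_1) / ln(d_1/d_0) = ln(1.289×10⁻⁶/1.139×10⁻³)/ln(1.139×10⁻³/2.652×10⁻²) = ln(0.00113169)/ln(0.0429487) ≈ 2.1552.
Then d_3 ≈ d_2·(d_2/d_1)^p = 1.289×10⁻⁶·(0.00113169)^2.1552 = 1.289×10⁻⁶·4.46883e-07 ≈ 5.76e-13.

5.8e-13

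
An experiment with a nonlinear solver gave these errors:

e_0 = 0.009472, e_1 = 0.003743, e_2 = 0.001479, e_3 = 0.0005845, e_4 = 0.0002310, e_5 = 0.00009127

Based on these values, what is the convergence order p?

Consecutive ratios: e_5/e_4 = 0.00009127/0.0002310 = 0.395108, e_4/e_3 = 0.0002310/0.0005845 = 0.39521.
p ≈ ln(0.395108)/ln(0.39521) = -0.9286/-0.9283 ≈ 1.00.
So the convergence is linear (order 1).

1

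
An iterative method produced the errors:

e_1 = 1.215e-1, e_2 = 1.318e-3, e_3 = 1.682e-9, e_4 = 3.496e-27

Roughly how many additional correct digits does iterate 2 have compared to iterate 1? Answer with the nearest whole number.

Digits gained ≈ log₁₀(e_1/e_2) = log₁₀(1.215e-1/1.318e-3) = log₁₀(92.1851) ≈ 1.965.

2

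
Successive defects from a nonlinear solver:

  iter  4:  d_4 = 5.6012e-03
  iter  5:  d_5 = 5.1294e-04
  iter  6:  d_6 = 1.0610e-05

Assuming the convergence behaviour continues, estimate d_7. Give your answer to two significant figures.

2.0e-8

First estimate the order: p ≈ ln(d_6/d_5) / ln(d_5/d_4) = ln(1.0610e-05/5.1294e-04)/ln(5.1294e-04/5.6012e-03) = ln(0.0206847)/ln(0.0915768) ≈ 1.6224.
Then d_7 ≈ d_6·(d_6/d_5)^p = 1.0610e-05·(0.0206847)^1.6224 = 1.0610e-05·0.00185059 ≈ 1.963e-08.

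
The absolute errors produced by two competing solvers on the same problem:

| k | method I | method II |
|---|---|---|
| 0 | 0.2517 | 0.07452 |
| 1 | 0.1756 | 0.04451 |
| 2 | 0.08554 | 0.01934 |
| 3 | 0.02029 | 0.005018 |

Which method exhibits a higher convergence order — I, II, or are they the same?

Method I: p ≈ ln(0.02029/0.08554)/ln(0.08554/0.1756) ≈ 2.00.
Method II: p ≈ ln(0.005018/0.01934)/ln(0.01934/0.04451) ≈ 1.62.
Method I has the higher order (≈2.0 vs ≈1.6).

I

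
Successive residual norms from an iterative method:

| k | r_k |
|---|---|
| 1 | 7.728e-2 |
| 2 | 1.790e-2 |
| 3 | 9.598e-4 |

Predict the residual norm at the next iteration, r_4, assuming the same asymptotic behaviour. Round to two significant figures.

First estimate the order: p ≈ ln(r_3/r_2) / ln(r_2/r_1) = ln(9.598e-4/1.790e-2)/ln(1.790e-2/7.728e-2) = ln(0.0536201)/ln(0.231625) ≈ 2.0004.
Then r_4 ≈ r_3·(r_3/r_2)^p = 9.598e-4·(0.0536201)^2.0004 = 9.598e-4·0.00287175 ≈ 2.756e-06.

2.8e-6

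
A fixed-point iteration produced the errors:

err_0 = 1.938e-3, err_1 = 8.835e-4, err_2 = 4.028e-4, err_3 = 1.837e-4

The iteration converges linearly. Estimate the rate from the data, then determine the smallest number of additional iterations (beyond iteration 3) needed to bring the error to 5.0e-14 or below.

29

Rate ρ ≈ err_3/err_2 = 1.837e-4/4.028e-4 = 0.4561.
After j more steps, err_{3+j} ≈ 1.837e-4·ρ^j; need ρ^j ≤ 5.0e-14/1.837e-4 = 2.72183e-10.
j ≥ ln(2.72183e-10)/ln(0.4561) = -22.0245/-0.78504 = 28.055.
So 29 more iterations are needed.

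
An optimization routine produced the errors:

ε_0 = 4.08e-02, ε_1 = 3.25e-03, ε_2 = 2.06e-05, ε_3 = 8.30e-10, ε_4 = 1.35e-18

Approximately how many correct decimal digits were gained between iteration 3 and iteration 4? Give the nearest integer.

9

Digits gained ≈ log₁₀(ε_3/ε_4) = log₁₀(8.30e-10/1.35e-18) = log₁₀(6.14815e+08) ≈ 8.789.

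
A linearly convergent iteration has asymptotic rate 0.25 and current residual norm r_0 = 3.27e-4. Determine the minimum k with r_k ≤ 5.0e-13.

After k steps, r_k ≈ 3.27e-4·0.25^k.
Need 0.25^k ≤ 5.0e-13/3.27e-4 = 1.52905e-09.
k ≥ ln(1.52905e-09)/ln(0.25) = -20.2986/-1.38629 = 14.642.
Smallest integer k = 15.

15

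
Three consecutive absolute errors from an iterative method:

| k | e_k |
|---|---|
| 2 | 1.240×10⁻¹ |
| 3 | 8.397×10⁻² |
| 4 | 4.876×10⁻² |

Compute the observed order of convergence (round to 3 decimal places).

p ≈ ln(e_4/e_3) / ln(e_3/e_2)
  = ln(4.876×10⁻²/8.397×10⁻²) / ln(8.397×10⁻²/1.240×10⁻¹)
  = ln(0.580684) / ln(0.677177)
  = -0.543549 / -0.389823 ≈ 1.394348

1.394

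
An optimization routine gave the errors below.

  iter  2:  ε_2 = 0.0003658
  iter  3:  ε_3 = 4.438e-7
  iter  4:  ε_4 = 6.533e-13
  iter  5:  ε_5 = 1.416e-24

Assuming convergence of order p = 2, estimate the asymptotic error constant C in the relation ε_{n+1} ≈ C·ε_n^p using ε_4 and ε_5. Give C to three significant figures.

C ≈ ε_5 / ε_4^2
  = 1.416e-24 / (6.533e-13)^2
  = 1.416e-24 / 4.26801e-25 ≈ 3.3177

3.32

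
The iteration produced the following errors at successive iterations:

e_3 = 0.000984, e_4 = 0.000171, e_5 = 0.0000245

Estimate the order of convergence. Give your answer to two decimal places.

1.11

p ≈ ln(e_5/e_4) / ln(e_4/e_3)
  = ln(0.0000245/0.000171) / ln(0.000171/0.000984)
  = ln(0.143275) / ln(0.17378)
  = -1.94299 / -1.74997 ≈ 1.11030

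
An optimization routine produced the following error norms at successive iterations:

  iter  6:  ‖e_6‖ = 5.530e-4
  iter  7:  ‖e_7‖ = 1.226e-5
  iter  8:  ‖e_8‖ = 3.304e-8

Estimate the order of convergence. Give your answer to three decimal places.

1.553

p ≈ ln(‖e_8‖/‖e_7‖) / ln(‖e_7‖/‖e_6‖)
  = ln(3.304e-8/1.226e-5) / ln(1.226e-5/5.530e-4)
  = ln(0.00269494) / ln(0.02217)
  = -5.916379 / -3.809015 ≈ 1.553257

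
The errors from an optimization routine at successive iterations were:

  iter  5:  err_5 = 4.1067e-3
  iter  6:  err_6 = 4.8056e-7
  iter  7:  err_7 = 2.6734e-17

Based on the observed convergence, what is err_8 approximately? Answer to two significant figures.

First estimate the order: p ≈ ln(err_7/err_6) / ln(err_6/err_5) = ln(2.6734e-17/4.8056e-7)/ln(4.8056e-7/4.1067e-3) = ln(5.56309e-11)/ln(0.000117019) ≈ 2.6082.
Then err_8 ≈ err_7·(err_7/err_6)^p = 2.6734e-17·(5.56309e-11)^2.6082 = 2.6734e-17·1.79363e-27 ≈ 4.795e-44.

4.8e-44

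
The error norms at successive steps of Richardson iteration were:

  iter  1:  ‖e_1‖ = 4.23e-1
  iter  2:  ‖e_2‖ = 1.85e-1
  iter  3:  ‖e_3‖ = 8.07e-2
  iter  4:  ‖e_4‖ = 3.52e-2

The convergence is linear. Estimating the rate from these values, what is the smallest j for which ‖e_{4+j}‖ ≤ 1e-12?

30

Rate ρ ≈ ‖e_4‖/‖e_3‖ = 3.52e-2/8.07e-2 = 0.4362.
After j more steps, ‖e_{4+j}‖ ≈ 3.52e-2·ρ^j; need ρ^j ≤ 1e-12/3.52e-2 = 2.84091e-11.
j ≥ ln(2.84091e-11)/ln(0.4362) = -24.2843/-0.82965 = 29.271.
So 30 more iterations are needed.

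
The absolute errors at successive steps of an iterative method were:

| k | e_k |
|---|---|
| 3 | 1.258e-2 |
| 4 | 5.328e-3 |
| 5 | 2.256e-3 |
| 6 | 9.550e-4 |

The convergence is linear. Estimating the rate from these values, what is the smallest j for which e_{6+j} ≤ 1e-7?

Rate ρ ≈ e_6/e_5 = 9.550e-4/2.256e-3 = 0.4233.
After j more steps, e_{6+j} ≈ 9.550e-4·ρ^j; need ρ^j ≤ 1e-7/9.550e-4 = 0.000104712.
j ≥ ln(0.000104712)/ln(0.4233) = -9.1643/-0.85967 = 10.660.
So 11 more iterations are needed.

11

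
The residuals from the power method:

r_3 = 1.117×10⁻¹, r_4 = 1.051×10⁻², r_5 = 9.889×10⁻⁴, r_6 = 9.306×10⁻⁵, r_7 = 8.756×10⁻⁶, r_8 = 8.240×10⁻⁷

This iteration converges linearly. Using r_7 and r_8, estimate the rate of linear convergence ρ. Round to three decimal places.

0.094

ρ ≈ r_8/r_7 = 8.240×10⁻⁷/8.756×10⁻⁶ = 0.09411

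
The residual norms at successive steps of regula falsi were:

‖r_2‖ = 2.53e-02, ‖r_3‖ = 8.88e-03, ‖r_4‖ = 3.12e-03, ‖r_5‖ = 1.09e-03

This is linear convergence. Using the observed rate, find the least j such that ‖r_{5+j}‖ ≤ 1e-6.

Rate ρ ≈ ‖r_5‖/‖r_4‖ = 1.09e-03/3.12e-03 = 0.3494.
After j more steps, ‖r_{5+j}‖ ≈ 1.09e-03·ρ^j; need ρ^j ≤ 1e-6/1.09e-03 = 0.000917431.
j ≥ ln(0.000917431)/ln(0.3494) = -6.9939/-1.05154 = 6.651.
So 7 more iterations are needed.

7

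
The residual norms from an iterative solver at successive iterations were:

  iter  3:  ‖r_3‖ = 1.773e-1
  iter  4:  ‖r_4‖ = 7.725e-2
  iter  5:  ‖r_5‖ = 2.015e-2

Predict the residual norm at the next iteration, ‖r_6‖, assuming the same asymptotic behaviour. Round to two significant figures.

2.3e-3

First estimate the order: p ≈ ln(‖r_5‖/‖r_4‖) / ln(‖r_4‖/‖r_3‖) = ln(2.015e-2/7.725e-2)/ln(7.725e-2/1.773e-1) = ln(0.260841)/ln(0.435702) ≈ 1.6175.
Then ‖r_6‖ ≈ ‖r_5‖·(‖r_5‖/‖r_4‖)^p = 2.015e-2·(0.260841)^1.6175 = 2.015e-2·0.11376 ≈ 0.002292.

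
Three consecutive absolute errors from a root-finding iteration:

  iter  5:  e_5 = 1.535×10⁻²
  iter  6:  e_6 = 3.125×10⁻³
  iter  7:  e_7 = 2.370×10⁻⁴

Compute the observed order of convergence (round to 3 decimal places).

p ≈ ln(e_7/e_6) / ln(e_6/e_5)
  = ln(2.370×10⁻⁴/3.125×10⁻³) / ln(3.125×10⁻³/1.535×10⁻²)
  = ln(0.07584) / ln(0.203583)
  = -2.579129 / -1.591681 ≈ 1.620381

1.620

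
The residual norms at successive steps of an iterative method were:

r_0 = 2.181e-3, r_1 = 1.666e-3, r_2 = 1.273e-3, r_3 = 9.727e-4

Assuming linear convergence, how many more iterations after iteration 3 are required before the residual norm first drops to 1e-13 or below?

86

Rate ρ ≈ r_3/r_2 = 9.727e-4/1.273e-3 = 0.7641.
After j more steps, r_{3+j} ≈ 9.727e-4·ρ^j; need ρ^j ≤ 1e-13/9.727e-4 = 1.02807e-10.
j ≥ ln(1.02807e-10)/ln(0.7641) = -22.9982/-0.26906 = 85.476.
So 86 more iterations are needed.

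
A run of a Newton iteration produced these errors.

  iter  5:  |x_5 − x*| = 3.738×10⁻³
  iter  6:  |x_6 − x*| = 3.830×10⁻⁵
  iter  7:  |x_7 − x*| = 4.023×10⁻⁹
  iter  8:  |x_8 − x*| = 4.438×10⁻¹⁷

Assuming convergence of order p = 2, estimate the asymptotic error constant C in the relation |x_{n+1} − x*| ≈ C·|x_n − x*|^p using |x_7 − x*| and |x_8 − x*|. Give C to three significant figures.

2.74

C ≈ |x_8 − x*| / |x_7 − x*|^2
  = 4.438×10⁻¹⁷ / (4.023×10⁻⁹)^2
  = 4.438×10⁻¹⁷ / 1.61845e-17 ≈ 2.7421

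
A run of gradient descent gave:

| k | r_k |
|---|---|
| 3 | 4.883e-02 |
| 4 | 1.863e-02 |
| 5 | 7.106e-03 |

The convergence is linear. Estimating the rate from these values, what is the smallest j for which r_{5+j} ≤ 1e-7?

Rate ρ ≈ r_5/r_4 = 7.106e-03/1.863e-02 = 0.3814.
After j more steps, r_{5+j} ≈ 7.106e-03·ρ^j; need ρ^j ≤ 1e-7/7.106e-03 = 1.40726e-05.
j ≥ ln(1.40726e-05)/ln(0.3814) = -11.1713/-0.96391 = 11.590.
So 12 more iterations are needed.

12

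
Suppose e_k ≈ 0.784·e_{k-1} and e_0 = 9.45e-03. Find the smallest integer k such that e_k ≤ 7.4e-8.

After k steps, e_k ≈ 9.45e-03·0.784^k.
Need 0.784^k ≤ 7.4e-8/9.45e-03 = 7.83069e-06.
k ≥ ln(7.83069e-06)/ln(0.784) = -11.7575/-0.24335 = 48.315.
Smallest integer k = 49.

49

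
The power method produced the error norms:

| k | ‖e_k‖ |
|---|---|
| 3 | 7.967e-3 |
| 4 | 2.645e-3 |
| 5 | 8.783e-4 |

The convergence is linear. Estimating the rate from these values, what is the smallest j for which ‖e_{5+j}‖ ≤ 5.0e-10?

Rate ρ ≈ ‖e_5‖/‖e_4‖ = 8.783e-4/2.645e-3 = 0.3321.
After j more steps, ‖e_{5+j}‖ ≈ 8.783e-4·ρ^j; need ρ^j ≤ 5.0e-10/8.783e-4 = 5.69282e-07.
j ≥ ln(5.69282e-07)/ln(0.3321) = -14.3789/-1.10232 = 13.044.
So 14 more iterations are needed.

14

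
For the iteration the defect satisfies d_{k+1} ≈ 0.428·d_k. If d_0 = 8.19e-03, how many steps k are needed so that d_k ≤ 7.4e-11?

22

After k steps, d_k ≈ 8.19e-03·0.428^k.
Need 0.428^k ≤ 7.4e-11/8.19e-03 = 9.03541e-09.
k ≥ ln(9.03541e-09)/ln(0.428) = -18.5221/-0.84863 = 21.826.
Smallest integer k = 22.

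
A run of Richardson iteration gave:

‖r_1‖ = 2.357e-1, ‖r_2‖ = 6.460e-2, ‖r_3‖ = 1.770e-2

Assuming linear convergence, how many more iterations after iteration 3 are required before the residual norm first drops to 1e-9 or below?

Rate ρ ≈ ‖r_3‖/‖r_2‖ = 1.770e-2/6.460e-2 = 0.2740.
After j more steps, ‖r_{3+j}‖ ≈ 1.770e-2·ρ^j; need ρ^j ≤ 1e-9/1.770e-2 = 5.64972e-08.
j ≥ ln(5.64972e-08)/ln(0.2740) = -16.6891/-1.29463 = 12.891.
So 13 more iterations are needed.

13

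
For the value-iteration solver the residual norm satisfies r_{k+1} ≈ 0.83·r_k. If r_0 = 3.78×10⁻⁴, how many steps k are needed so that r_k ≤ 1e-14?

After k steps, r_k ≈ 3.78×10⁻⁴·0.83^k.
Need 0.83^k ≤ 1e-14/3.78×10⁻⁴ = 2.6455e-11.
k ≥ ln(2.6455e-11)/ln(0.83) = -24.3556/-0.18633 = 130.712.
Smallest integer k = 131.

131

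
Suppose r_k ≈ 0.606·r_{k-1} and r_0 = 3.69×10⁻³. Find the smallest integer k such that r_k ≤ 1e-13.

49

After k steps, r_k ≈ 3.69×10⁻³·0.606^k.
Need 0.606^k ≤ 1e-13/3.69×10⁻³ = 2.71003e-11.
k ≥ ln(2.71003e-11)/ln(0.606) = -24.3315/-0.50088 = 48.578.
Smallest integer k = 49.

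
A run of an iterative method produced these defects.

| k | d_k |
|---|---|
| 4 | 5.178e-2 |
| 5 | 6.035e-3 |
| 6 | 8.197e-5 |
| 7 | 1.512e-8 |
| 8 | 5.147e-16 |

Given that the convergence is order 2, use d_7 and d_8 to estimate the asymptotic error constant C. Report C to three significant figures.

2.25

C ≈ d_8 / d_7^2
  = 5.147e-16 / (1.512e-8)^2
  = 5.147e-16 / 2.28614e-16 ≈ 2.2514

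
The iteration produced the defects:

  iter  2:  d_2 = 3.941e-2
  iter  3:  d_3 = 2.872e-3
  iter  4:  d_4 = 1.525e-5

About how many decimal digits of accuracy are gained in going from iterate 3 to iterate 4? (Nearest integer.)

Digits gained ≈ log₁₀(d_3/d_4) = log₁₀(2.872e-3/1.525e-5) = log₁₀(188.328) ≈ 2.275.

2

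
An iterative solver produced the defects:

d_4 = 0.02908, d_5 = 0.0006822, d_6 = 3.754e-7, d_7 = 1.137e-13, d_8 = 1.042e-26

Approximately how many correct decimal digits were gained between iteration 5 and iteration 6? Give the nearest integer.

3

Digits gained ≈ log₁₀(d_5/d_6) = log₁₀(0.0006822/3.754e-7) = log₁₀(1817.26) ≈ 3.259.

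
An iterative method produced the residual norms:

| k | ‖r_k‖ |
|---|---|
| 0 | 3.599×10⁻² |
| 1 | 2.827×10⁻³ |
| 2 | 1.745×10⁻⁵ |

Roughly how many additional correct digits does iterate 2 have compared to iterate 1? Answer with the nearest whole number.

2

Digits gained ≈ log₁₀(‖r_1‖/‖r_2‖) = log₁₀(2.827×10⁻³/1.745×10⁻⁵) = log₁₀(162.006) ≈ 2.210.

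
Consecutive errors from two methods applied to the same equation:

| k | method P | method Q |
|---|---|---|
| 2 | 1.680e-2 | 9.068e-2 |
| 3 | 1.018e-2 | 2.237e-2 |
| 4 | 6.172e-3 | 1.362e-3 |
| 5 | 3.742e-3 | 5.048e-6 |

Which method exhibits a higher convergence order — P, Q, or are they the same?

Method P: p ≈ ln(3.742e-3/6.172e-3)/ln(6.172e-3/1.018e-2) ≈ 1.00.
Method Q: p ≈ ln(5.048e-6/1.362e-3)/ln(1.362e-3/2.237e-2) ≈ 2.00.
Method Q has the higher order (≈2.0 vs ≈1.0).

Q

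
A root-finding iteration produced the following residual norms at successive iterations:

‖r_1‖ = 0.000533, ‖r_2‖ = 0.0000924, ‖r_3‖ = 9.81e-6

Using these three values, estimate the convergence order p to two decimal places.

1.28

p ≈ ln(‖r_3‖/‖r_2‖) / ln(‖r_2‖/‖r_1‖)
  = ln(9.81e-6/0.0000924) / ln(0.0000924/0.000533)
  = ln(0.106169) / ln(0.173358)
  = -2.24272 / -1.75240 ≈ 1.27980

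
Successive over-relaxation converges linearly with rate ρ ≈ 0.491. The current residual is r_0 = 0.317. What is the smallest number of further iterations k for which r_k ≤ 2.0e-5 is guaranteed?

After k steps, r_k ≈ 0.317·0.491^k.
Need 0.491^k ≤ 2.0e-5/0.317 = 6.30915e-05.
k ≥ ln(6.30915e-05)/ln(0.491) = -9.6709/-0.71131 = 13.596.
Smallest integer k = 14.

14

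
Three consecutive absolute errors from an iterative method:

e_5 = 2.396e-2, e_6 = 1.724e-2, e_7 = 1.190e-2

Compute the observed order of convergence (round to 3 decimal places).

p ≈ ln(e_7/e_6) / ln(e_6/e_5)
  = ln(1.190e-2/1.724e-2) / ln(1.724e-2/2.396e-2)
  = ln(0.690255) / ln(0.719533)
  = -0.370694 / -0.329153 ≈ 1.126206

1.126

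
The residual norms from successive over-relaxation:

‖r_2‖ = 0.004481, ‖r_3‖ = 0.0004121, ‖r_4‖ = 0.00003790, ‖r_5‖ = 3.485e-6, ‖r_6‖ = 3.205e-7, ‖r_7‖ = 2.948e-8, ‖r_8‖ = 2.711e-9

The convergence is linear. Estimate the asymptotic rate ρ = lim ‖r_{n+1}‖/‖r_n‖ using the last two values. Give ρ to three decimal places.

ρ ≈ ‖r_8‖/‖r_7‖ = 2.711e-9/2.948e-8 = 0.09196

0.092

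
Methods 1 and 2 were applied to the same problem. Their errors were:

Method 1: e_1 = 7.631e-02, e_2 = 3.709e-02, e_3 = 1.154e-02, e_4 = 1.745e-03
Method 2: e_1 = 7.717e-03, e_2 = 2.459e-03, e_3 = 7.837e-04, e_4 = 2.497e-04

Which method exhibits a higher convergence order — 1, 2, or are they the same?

Method 1: p ≈ ln(1.745e-03/1.154e-02)/ln(1.154e-02/3.709e-02) ≈ 1.62.
Method 2: p ≈ ln(2.497e-04/7.837e-04)/ln(7.837e-04/2.459e-03) ≈ 1.00.
Method 1 has the higher order (≈1.6 vs ≈1.0).

1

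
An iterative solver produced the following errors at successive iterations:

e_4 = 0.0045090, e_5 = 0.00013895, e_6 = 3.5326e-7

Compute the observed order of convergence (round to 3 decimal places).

p ≈ ln(e_6/e_5) / ln(e_5/e_4)
  = ln(3.5326e-7/0.00013895) / ln(0.00013895/0.0045090)
  = ln(0.00254235) / ln(0.0308161)
  = -5.974666 / -3.479718 ≈ 1.716997

1.717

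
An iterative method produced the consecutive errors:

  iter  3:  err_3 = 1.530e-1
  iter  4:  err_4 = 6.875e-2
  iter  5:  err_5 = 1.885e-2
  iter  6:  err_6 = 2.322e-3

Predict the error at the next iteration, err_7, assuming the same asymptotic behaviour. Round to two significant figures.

First estimate the order: p ≈ ln(err_6/err_5) / ln(err_5/err_4) = ln(2.322e-3/1.885e-2)/ln(1.885e-2/6.875e-2) = ln(0.123183)/ln(0.274182) ≈ 1.6183.
Then err_7 ≈ err_6·(err_6/err_5)^p = 2.322e-3·(0.123183)^1.6183 = 2.322e-3·0.0337472 ≈ 7.836e-05.

7.8e-5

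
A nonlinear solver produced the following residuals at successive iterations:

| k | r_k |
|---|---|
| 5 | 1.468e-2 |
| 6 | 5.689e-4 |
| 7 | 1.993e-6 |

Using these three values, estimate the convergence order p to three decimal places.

1.739

p ≈ ln(r_7/r_6) / ln(r_6/r_5)
  = ln(1.993e-6/5.689e-4) / ln(5.689e-4/1.468e-2)
  = ln(0.00350325) / ln(0.0387534)
  = -5.654064 / -3.250537 ≈ 1.739425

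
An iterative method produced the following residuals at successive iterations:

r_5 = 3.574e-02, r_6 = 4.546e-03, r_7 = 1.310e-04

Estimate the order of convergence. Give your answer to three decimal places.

p ≈ ln(r_7/r_6) / ln(r_6/r_5)
  = ln(1.310e-04/4.546e-03) / ln(4.546e-03/3.574e-02)
  = ln(0.0288165) / ln(0.127196)
  = -3.546807 / -2.062026 ≈ 1.720059

1.720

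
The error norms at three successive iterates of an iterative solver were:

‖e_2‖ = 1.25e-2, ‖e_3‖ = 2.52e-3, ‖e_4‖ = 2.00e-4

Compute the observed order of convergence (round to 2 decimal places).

1.58

p ≈ ln(‖e_4‖/‖e_3‖) / ln(‖e_3‖/‖e_2‖)
  = ln(2.00e-4/2.52e-3) / ln(2.52e-3/1.25e-2)
  = ln(0.0793651) / ln(0.2016)
  = -2.53370 / -1.60147 ≈ 1.58211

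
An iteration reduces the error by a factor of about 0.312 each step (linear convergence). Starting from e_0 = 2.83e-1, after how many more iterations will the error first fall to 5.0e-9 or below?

16

After k steps, e_k ≈ 2.83e-1·0.312^k.
Need 0.312^k ≤ 5.0e-9/2.83e-1 = 1.76678e-08.
k ≥ ln(1.76678e-08)/ln(0.312) = -17.8515/-1.16475 = 15.326.
Smallest integer k = 16.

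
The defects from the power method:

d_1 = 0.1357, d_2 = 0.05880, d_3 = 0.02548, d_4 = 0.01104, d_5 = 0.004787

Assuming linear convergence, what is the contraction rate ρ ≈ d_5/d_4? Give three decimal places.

ρ ≈ d_5/d_4 = 0.004787/0.01104 = 0.43361

0.434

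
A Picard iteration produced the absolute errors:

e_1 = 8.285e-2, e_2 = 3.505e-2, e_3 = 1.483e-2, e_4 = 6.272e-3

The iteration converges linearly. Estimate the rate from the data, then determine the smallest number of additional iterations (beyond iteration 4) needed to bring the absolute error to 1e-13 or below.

29

Rate ρ ≈ e_4/e_3 = 6.272e-3/1.483e-2 = 0.4229.
After j more steps, e_{4+j} ≈ 6.272e-3·ρ^j; need ρ^j ≤ 1e-13/6.272e-3 = 1.59439e-11.
j ≥ ln(1.59439e-11)/ln(0.4229) = -24.8619/-0.86062 = 28.888.
So 29 more iterations are needed.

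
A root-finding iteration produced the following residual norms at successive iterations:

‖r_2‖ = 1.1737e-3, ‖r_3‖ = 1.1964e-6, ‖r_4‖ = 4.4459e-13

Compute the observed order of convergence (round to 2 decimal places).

p ≈ ln(‖r_4‖/‖r_3‖) / ln(‖r_3‖/‖r_2‖)
  = ln(4.4459e-13/1.1964e-6) / ln(1.1964e-6/1.1737e-3)
  = ln(3.71606e-07) / ln(0.00101934)
  = -14.80543 / -6.88860 ≈ 2.14927

2.15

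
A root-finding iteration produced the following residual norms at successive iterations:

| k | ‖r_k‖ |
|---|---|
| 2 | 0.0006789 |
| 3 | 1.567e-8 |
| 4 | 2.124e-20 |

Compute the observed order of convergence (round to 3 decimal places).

2.560

p ≈ ln(‖r_4‖/‖r_3‖) / ln(‖r_3‖/‖r_2‖)
  = ln(2.124e-20/1.567e-8) / ln(1.567e-8/0.0006789)
  = ln(1.35546e-12) / ln(2.30815e-05)
  = -27.326880 / -10.676479 ≈ 2.559540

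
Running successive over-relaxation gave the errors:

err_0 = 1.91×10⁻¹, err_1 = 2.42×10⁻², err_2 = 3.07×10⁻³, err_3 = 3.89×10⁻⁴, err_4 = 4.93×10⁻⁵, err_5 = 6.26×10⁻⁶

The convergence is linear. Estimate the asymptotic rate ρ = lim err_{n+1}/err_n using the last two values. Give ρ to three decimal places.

0.127

ρ ≈ err_5/err_4 = 6.26×10⁻⁶/4.93×10⁻⁵ = 0.12698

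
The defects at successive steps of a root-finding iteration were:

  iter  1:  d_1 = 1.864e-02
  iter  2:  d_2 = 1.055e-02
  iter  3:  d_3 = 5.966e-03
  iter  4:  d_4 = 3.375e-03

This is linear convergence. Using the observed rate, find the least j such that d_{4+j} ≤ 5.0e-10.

28

Rate ρ ≈ d_4/d_3 = 3.375e-03/5.966e-03 = 0.5657.
After j more steps, d_{4+j} ≈ 3.375e-03·ρ^j; need ρ^j ≤ 5.0e-10/3.375e-03 = 1.48148e-07.
j ≥ ln(1.48148e-07)/ln(0.5657) = -15.7251/-0.56969 = 27.603.
So 28 more iterations are needed.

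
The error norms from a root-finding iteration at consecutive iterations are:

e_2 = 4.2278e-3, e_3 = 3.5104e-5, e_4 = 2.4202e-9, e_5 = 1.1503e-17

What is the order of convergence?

2

Consecutive ratios: e_5/e_4 = 1.1503e-17/2.4202e-9 = 4.75291e-09, e_4/e_3 = 2.4202e-9/3.5104e-5 = 6.89437e-05.
p ≈ ln(4.75291e-09)/ln(6.89437e-05) = -19.1645/-9.5822 ≈ 2.00.
So the convergence is quadratic (order 2).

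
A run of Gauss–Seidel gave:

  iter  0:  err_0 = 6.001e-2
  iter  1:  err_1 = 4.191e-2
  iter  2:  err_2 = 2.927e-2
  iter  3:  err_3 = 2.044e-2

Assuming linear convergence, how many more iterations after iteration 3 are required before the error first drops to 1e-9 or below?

Rate ρ ≈ err_3/err_2 = 2.044e-2/2.927e-2 = 0.6983.
After j more steps, err_{3+j} ≈ 2.044e-2·ρ^j; need ρ^j ≤ 1e-9/2.044e-2 = 4.89237e-08.
j ≥ ln(4.89237e-08)/ln(0.6983) = -16.8330/-0.35911 = 46.874.
So 47 more iterations are needed.

47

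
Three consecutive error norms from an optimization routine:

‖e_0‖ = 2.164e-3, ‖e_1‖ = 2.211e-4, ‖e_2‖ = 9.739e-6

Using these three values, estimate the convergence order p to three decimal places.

1.369

p ≈ ln(‖e_2‖/‖e_1‖) / ln(‖e_1‖/‖e_0‖)
  = ln(9.739e-6/2.211e-4) / ln(2.211e-4/2.164e-3)
  = ln(0.0440479) / ln(0.102172)
  = -3.122478 / -2.281098 ≈ 1.368849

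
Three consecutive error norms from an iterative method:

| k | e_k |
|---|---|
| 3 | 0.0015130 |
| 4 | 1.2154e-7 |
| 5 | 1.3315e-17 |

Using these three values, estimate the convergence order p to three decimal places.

2.432

p ≈ ln(e_5/e_4) / ln(e_4/e_3)
  = ln(1.3315e-17/1.2154e-7) / ln(1.2154e-7/0.0015130)
  = ln(1.09552e-10) / ln(8.03305e-05)
  = -22.934622 / -9.429361 ≈ 2.432256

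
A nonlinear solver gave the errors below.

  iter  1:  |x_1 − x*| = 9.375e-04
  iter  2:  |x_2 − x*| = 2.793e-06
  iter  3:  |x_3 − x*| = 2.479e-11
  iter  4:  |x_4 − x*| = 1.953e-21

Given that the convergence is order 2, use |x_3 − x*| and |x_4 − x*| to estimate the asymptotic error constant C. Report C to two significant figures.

C ≈ |x_4 − x*| / |x_3 − x*|^2
  = 1.953e-21 / (2.479e-11)^2
  = 1.953e-21 / 6.14544e-22 ≈ 3.178

3.2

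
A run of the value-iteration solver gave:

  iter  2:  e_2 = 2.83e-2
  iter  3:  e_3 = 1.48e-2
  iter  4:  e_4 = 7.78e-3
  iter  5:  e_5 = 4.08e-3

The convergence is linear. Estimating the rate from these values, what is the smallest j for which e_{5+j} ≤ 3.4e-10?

Rate ρ ≈ e_5/e_4 = 4.08e-3/7.78e-3 = 0.5244.
After j more steps, e_{5+j} ≈ 4.08e-3·ρ^j; need ρ^j ≤ 3.4e-10/4.08e-3 = 8.33333e-08.
j ≥ ln(8.33333e-08)/ln(0.5244) = -16.3004/-0.64550 = 25.252.
So 26 more iterations are needed.

26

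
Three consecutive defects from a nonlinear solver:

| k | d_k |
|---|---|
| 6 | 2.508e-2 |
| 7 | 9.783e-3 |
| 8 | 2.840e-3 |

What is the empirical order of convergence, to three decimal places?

p ≈ ln(d_8/d_7) / ln(d_7/d_6)
  = ln(2.840e-3/9.783e-3) / ln(9.783e-3/2.508e-2)
  = ln(0.290299) / ln(0.390072)
  = -1.236844 / -0.941424 ≈ 1.313801

1.314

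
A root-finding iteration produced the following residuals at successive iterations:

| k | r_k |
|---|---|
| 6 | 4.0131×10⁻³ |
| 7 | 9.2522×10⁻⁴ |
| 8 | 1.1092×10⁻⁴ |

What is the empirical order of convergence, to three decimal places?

p ≈ ln(r_8/r_7) / ln(r_7/r_6)
  = ln(1.1092×10⁻⁴/9.2522×10⁻⁴) / ln(9.2522×10⁻⁴/4.0131×10⁻³)
  = ln(0.119885) / ln(0.23055)
  = -2.121222 / -1.467288 ≈ 1.445675

1.446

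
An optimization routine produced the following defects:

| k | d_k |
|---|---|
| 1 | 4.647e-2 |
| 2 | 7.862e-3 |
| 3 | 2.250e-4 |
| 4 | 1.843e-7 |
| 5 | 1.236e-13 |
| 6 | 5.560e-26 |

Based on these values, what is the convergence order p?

Consecutive ratios: d_6/d_5 = 5.560e-26/1.236e-13 = 4.49838e-13, d_5/d_4 = 1.236e-13/1.843e-7 = 6.70646e-07.
p ≈ ln(4.49838e-13)/ln(6.70646e-07) = -28.4299/-14.2150 ≈ 2.00.
So the convergence is quadratic (order 2).

2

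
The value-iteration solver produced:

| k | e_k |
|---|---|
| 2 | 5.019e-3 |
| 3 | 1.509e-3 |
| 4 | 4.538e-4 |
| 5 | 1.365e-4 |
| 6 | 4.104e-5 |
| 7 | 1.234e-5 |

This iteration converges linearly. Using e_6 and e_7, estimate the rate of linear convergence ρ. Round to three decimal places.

ρ ≈ e_7/e_6 = 1.234e-5/4.104e-5 = 0.30068

0.301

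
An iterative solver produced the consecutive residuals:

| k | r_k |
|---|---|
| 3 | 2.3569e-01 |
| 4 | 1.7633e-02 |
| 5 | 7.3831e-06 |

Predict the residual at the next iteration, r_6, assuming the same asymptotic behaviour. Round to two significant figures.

First estimate the order: p ≈ ln(r_5/r_4) / ln(r_4/r_3) = ln(7.3831e-06/1.7633e-02)/ln(1.7633e-02/2.3569e-01) = ln(0.000418709)/ln(0.0748144) ≈ 3.0000.
Then r_6 ≈ r_5·(r_5/r_4)^p = 7.3831e-06·(0.000418709)^3.0000 = 7.3831e-06·7.34069e-11 ≈ 5.42e-16.

5.4e-16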